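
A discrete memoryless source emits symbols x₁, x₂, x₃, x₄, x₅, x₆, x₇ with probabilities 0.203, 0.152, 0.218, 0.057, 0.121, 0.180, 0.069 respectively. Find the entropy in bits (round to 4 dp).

2.6749 bits

H = −Σ pᵢ log₂ pᵢ.
−0.203·log₂(0.203) = 0.4670
−0.152·log₂(0.152) = 0.4131
−0.218·log₂(0.218) = 0.4791
−0.057·log₂(0.057) = 0.2356
−0.121·log₂(0.121) = 0.3687
−0.180·log₂(0.180) = 0.4453
−0.069·log₂(0.069) = 0.2662
Sum ≈ 2.6749 → 2.6749 bits.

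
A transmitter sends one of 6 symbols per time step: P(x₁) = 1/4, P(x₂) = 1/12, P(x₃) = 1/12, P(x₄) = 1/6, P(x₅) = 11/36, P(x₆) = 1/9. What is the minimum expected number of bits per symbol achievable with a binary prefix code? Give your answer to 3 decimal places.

2.444 bits/symbol

Repeatedly combine the two least-probable nodes; the expected code length is the sum of the merged weights.
merge 1/12 + 1/12 → 1/6
merge 1/9 + 1/6 → 5/18
merge 1/6 + 1/4 → 5/12
merge 5/18 + 11/36 → 7/12
merge 5/12 + 7/12 → 1
L = 1/6 + 5/18 + 5/12 + 7/12 + 1 = 22/9 ≈ 2.444 bits/symbol.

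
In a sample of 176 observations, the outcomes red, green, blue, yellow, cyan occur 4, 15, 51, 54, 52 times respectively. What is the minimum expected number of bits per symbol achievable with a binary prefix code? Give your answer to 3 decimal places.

2.108 bits/symbol

Probabilities are the counts divided by 176.
Repeatedly combine the two least-probable nodes; the expected code length is the sum of the merged weights.
merge 1/44 + 15/176 → 19/176
merge 19/176 + 51/176 → 35/88
merge 13/44 + 27/88 → 53/88
merge 35/88 + 53/88 → 1
L = 19/176 + 35/88 + 53/88 + 1 = 371/176 ≈ 2.108 bits/symbol.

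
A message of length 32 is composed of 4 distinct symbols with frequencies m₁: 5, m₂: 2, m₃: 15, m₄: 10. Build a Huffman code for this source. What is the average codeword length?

Probabilities are the counts divided by 32.
Repeatedly combine the two least-probable nodes; the expected code length is the sum of the merged weights.
merge 1/16 + 5/32 → 7/32
merge 7/32 + 5/16 → 17/32
merge 15/32 + 17/32 → 1
L = 7/32 + 17/32 + 1 = 7/4 = 1.75 bits/symbol.

1.75 bits/symbol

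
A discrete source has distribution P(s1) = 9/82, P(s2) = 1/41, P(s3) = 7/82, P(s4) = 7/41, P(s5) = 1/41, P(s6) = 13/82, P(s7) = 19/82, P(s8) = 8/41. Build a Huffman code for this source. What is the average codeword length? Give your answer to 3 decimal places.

Repeatedly combine the two least-probable nodes; the expected code length is the sum of the merged weights.
merge 1/41 + 1/41 → 2/41
merge 2/41 + 7/82 → 11/82
merge 9/82 + 11/82 → 10/41
merge 13/82 + 7/41 → 27/82
merge 8/41 + 19/82 → 35/82
merge 10/41 + 27/82 → 47/82
merge 35/82 + 47/82 → 1
L = 2/41 + 11/82 + 10/41 + 27/82 + 35/82 + 47/82 + 1 = 113/41 ≈ 2.756 bits/symbol.

2.756 bits/symbol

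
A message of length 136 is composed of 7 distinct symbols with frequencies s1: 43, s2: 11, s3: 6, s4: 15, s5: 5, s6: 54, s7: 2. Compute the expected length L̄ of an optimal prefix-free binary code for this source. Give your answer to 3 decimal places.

2.213 bits/symbol

Probabilities are the counts divided by 136.
Repeatedly combine the two least-probable nodes; the expected code length is the sum of the merged weights.
merge 1/68 + 5/136 → 7/136
merge 3/68 + 7/136 → 13/136
merge 11/136 + 13/136 → 3/17
merge 15/136 + 3/17 → 39/136
merge 39/136 + 43/136 → 41/68
merge 27/68 + 41/68 → 1
L = 7/136 + 13/136 + 3/17 + 39/136 + 41/68 + 1 = 301/136 ≈ 2.213 bits/symbol.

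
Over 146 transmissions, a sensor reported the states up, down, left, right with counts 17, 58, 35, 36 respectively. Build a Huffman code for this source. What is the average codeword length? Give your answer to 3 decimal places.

1.959 bits/symbol

Probabilities are the counts divided by 146.
Repeatedly combine the two least-probable nodes; the expected code length is the sum of the merged weights.
merge 17/146 + 35/146 → 26/73
merge 18/73 + 26/73 → 44/73
merge 29/73 + 44/73 → 1
L = 26/73 + 44/73 + 1 = 143/73 ≈ 1.959 bits/symbol.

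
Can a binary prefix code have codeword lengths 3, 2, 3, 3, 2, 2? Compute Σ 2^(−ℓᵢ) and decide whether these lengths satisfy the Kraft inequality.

With common denominator 2^3 = 8: Σ 2^(−ℓᵢ) = 1/8 + 2/8 + 1/8 + 1/8 + 2/8 + 2/8 = 9/8 = 1.125.
Kraft's inequality requires Σ ≤ 1; here Σ = 1.125 > 1, so no such prefix code exists.

1.125; no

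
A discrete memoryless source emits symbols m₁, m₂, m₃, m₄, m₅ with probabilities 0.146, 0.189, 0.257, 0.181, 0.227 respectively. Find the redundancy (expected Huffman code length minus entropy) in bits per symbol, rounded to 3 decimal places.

0.032 bits

Entropy H = −Σ p log₂ p ≈ 2.2953 bits.
Huffman merges: 73/500+181/1000→327/1000; 189/1000+227/1000→52/125; 257/1000+327/1000→73/125; 52/125+73/125→1. L = 2327/1000 ≈ 2.3270.
L − H = 2.3270 − 2.2953 = 0.032 bits.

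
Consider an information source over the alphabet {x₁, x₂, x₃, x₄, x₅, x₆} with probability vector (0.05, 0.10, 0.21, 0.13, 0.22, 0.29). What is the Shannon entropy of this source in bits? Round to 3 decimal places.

H = −Σ pᵢ log₂ pᵢ.
−0.05·log₂(0.05) = 0.2161
−0.10·log₂(0.10) = 0.3322
−0.21·log₂(0.21) = 0.4728
−0.13·log₂(0.13) = 0.3826
−0.22·log₂(0.22) = 0.4806
−0.29·log₂(0.29) = 0.5179
Sum ≈ 2.4022 → 2.402 bits.

2.402 bits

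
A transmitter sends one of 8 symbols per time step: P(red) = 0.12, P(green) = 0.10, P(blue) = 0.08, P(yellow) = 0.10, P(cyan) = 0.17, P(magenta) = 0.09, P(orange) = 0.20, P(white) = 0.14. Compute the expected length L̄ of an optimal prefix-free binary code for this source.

Repeatedly combine the two least-probable nodes; the expected code length is the sum of the merged weights.
merge 2/25 + 9/100 → 17/100
merge 1/10 + 1/10 → 1/5
merge 3/25 + 7/50 → 13/50
merge 17/100 + 17/100 → 17/50
merge 1/5 + 1/5 → 2/5
merge 13/50 + 17/50 → 3/5
merge 2/5 + 3/5 → 1
L = 17/100 + 1/5 + 13/50 + 17/50 + 2/5 + 3/5 + 1 = 297/100 = 2.97 bits/symbol.

2.97 bits/symbol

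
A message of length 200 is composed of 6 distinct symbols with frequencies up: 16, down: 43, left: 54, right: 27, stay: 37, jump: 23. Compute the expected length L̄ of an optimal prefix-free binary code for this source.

Probabilities are the counts divided by 200.
Repeatedly combine the two least-probable nodes; the expected code length is the sum of the merged weights.
merge 2/25 + 23/200 → 39/200
merge 27/200 + 37/200 → 8/25
merge 39/200 + 43/200 → 41/100
merge 27/100 + 8/25 → 59/100
merge 41/100 + 59/100 → 1
L = 39/200 + 8/25 + 41/100 + 59/100 + 1 = 503/200 = 2.515 bits/symbol.

2.515 bits/symbol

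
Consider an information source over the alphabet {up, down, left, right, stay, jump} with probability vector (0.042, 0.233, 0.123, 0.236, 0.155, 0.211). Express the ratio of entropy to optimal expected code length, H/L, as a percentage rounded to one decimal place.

Entropy H = −Σ p log₂ p ≈ 2.4358 bits.
Huffman merges: 21/500+123/1000→33/200; 31/200+33/200→8/25; 211/1000+233/1000→111/250; 59/250+8/25→139/250; 111/250+139/250→1. L = 497/200 ≈ 2.4850.
Efficiency = H/L = 2.4358/2.4850 = 98.0%.

98.0%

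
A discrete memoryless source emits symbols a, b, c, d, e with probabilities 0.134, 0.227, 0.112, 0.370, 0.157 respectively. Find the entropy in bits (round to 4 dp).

2.1780 bits

H = −Σ pᵢ log₂ pᵢ.
−0.134·log₂(0.134) = 0.3886
−0.227·log₂(0.227) = 0.4856
−0.112·log₂(0.112) = 0.3537
−0.370·log₂(0.370) = 0.5307
−0.157·log₂(0.157) = 0.4194
Sum ≈ 2.1780 → 2.1780 bits.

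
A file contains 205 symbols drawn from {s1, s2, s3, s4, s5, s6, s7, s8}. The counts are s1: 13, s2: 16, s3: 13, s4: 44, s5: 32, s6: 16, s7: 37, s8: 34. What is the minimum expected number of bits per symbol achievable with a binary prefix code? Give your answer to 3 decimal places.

2.888 bits/symbol

Probabilities are the counts divided by 205.
Repeatedly combine the two least-probable nodes; the expected code length is the sum of the merged weights.
merge 13/205 + 13/205 → 26/205
merge 16/205 + 16/205 → 32/205
merge 26/205 + 32/205 → 58/205
merge 32/205 + 34/205 → 66/205
merge 37/205 + 44/205 → 81/205
merge 58/205 + 66/205 → 124/205
merge 81/205 + 124/205 → 1
L = 26/205 + 32/205 + 58/205 + 66/205 + 81/205 + 124/205 + 1 = 592/205 ≈ 2.888 bits/symbol.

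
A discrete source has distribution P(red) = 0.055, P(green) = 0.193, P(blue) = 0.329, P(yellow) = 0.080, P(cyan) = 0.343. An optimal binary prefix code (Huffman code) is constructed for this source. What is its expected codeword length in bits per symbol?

Repeatedly combine the two least-probable nodes; the expected code length is the sum of the merged weights.
merge 11/200 + 2/25 → 27/200
merge 27/200 + 193/1000 → 41/125
merge 41/125 + 329/1000 → 657/1000
merge 343/1000 + 657/1000 → 1
L = 27/200 + 41/125 + 657/1000 + 1 = 53/25 = 2.12 bits/symbol.

2.12 bits/symbol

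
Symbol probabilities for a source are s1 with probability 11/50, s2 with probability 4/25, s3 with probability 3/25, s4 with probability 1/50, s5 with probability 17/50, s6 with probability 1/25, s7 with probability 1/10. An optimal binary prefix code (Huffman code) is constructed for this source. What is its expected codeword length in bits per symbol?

2.5 bits/symbol

Repeatedly combine the two least-probable nodes; the expected code length is the sum of the merged weights.
merge 1/50 + 1/25 → 3/50
merge 3/50 + 1/10 → 4/25
merge 3/25 + 4/25 → 7/25
merge 4/25 + 11/50 → 19/50
merge 7/25 + 17/50 → 31/50
merge 19/50 + 31/50 → 1
L = 3/50 + 4/25 + 7/25 + 19/50 + 31/50 + 1 = 5/2 = 2.5 bits/symbol.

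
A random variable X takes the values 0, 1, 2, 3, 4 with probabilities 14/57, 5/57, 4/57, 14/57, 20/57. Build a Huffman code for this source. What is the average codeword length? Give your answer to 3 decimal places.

Repeatedly combine the two least-probable nodes; the expected code length is the sum of the merged weights.
merge 4/57 + 5/57 → 3/19
merge 3/19 + 14/57 → 23/57
merge 14/57 + 20/57 → 34/57
merge 23/57 + 34/57 → 1
L = 3/19 + 23/57 + 34/57 + 1 = 41/19 ≈ 2.158 bits/symbol.

2.158 bits/symbol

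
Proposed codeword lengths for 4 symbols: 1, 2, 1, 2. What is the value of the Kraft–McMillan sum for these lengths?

1.5

With common denominator 2^2 = 4: Σ 2^(−ℓᵢ) = 2/4 + 1/4 + 2/4 + 1/4 = 6/4 = 1.5.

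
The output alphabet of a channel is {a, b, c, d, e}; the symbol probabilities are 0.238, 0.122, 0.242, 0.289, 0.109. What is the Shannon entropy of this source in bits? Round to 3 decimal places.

H = −Σ pᵢ log₂ pᵢ.
−0.238·log₂(0.238) = 0.4929
−0.122·log₂(0.122) = 0.3703
−0.242·log₂(0.242) = 0.4954
−0.289·log₂(0.289) = 0.5176
−0.109·log₂(0.109) = 0.3485
Sum ≈ 2.2246 → 2.225 bits.

2.225 bits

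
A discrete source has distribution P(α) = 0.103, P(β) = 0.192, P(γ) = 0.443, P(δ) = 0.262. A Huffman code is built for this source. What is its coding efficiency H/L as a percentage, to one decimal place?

98.4%

Entropy H = −Σ p log₂ p ≈ 1.8215 bits.
Huffman merges: 103/1000+24/125→59/200; 131/500+59/200→557/1000; 443/1000+557/1000→1. L = 463/250 ≈ 1.8520.
Efficiency = H/L = 1.8215/1.8520 = 98.4%.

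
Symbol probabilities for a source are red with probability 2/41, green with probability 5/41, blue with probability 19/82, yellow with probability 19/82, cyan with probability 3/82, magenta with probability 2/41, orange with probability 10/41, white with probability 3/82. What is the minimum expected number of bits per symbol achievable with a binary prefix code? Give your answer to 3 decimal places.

Repeatedly combine the two least-probable nodes; the expected code length is the sum of the merged weights.
merge 3/82 + 3/82 → 3/41
merge 2/41 + 2/41 → 4/41
merge 3/41 + 4/41 → 7/41
merge 5/41 + 7/41 → 12/41
merge 19/82 + 19/82 → 19/41
merge 10/41 + 12/41 → 22/41
merge 19/41 + 22/41 → 1
L = 3/41 + 4/41 + 7/41 + 12/41 + 19/41 + 22/41 + 1 = 108/41 ≈ 2.634 bits/symbol.

2.634 bits/symbol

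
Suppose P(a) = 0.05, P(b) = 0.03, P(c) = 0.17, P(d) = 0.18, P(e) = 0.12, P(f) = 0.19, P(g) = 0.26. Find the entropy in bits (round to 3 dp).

2.575 bits

H = −Σ pᵢ log₂ pᵢ.
−0.05·log₂(0.05) = 0.2161
−0.03·log₂(0.03) = 0.1518
−0.17·log₂(0.17) = 0.4346
−0.18·log₂(0.18) = 0.4453
−0.12·log₂(0.12) = 0.3671
−0.19·log₂(0.19) = 0.4552
−0.26·log₂(0.26) = 0.5053
Sum ≈ 2.5753 → 2.575 bits.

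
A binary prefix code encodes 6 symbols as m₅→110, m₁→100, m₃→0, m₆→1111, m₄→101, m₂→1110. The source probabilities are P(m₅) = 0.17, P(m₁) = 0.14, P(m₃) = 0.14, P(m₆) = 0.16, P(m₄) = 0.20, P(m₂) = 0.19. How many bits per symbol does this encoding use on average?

L̄ = Σ pᵢ·ℓᵢ = 0.17·3 + 0.14·3 + 0.14·1 + 0.16·4 + 0.20·3 + 0.19·4 = 3.07 bits/symbol.

3.07 bits/symbol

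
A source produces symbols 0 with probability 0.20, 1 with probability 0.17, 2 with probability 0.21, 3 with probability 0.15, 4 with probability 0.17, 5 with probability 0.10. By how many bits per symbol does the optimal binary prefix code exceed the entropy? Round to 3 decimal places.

Entropy H = −Σ p log₂ p ≈ 2.5491 bits.
Huffman merges: 1/10+3/20→1/4; 17/100+17/100→17/50; 1/5+21/100→41/100; 1/4+17/50→59/100; 41/100+59/100→1. L = 259/100 ≈ 2.5900.
L − H = 2.5900 − 2.5491 = 0.041 bits.

0.041 bits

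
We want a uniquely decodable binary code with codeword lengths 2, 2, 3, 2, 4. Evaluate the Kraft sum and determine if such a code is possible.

With common denominator 2^4 = 16: Σ 2^(−ℓᵢ) = 4/16 + 4/16 + 2/16 + 4/16 + 1/16 = 15/16 = 0.9375.
Kraft's inequality requires Σ ≤ 1; here Σ = 0.9375 ≤ 1, so such a prefix code exists.

0.9375; yes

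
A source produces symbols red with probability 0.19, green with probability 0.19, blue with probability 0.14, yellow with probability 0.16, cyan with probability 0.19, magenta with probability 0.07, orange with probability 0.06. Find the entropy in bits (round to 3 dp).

H = −Σ pᵢ log₂ pᵢ.
−0.19·log₂(0.19) = 0.4552
−0.19·log₂(0.19) = 0.4552
−0.14·log₂(0.14) = 0.3971
−0.16·log₂(0.16) = 0.4230
−0.19·log₂(0.19) = 0.4552
−0.07·log₂(0.07) = 0.2686
−0.06·log₂(0.06) = 0.2435
Sum ≈ 2.6979 → 2.698 bits.

2.698 bits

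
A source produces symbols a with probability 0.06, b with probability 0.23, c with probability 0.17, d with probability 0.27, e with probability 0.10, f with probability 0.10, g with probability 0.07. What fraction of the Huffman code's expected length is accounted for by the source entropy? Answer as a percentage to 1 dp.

99.2%

Entropy H = −Σ p log₂ p ≈ 2.6088 bits.
Huffman merges: 3/50+7/100→13/100; 1/10+1/10→1/5; 13/100+17/100→3/10; 1/5+23/100→43/100; 27/100+3/10→57/100; 43/100+57/100→1. L = 263/100 ≈ 2.6300.
Efficiency = H/L = 2.6088/2.6300 = 99.2%.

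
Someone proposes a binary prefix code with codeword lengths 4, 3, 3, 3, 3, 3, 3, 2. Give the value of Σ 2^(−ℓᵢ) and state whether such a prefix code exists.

1.0625; no

With common denominator 2^4 = 16: Σ 2^(−ℓᵢ) = 1/16 + 2/16 + 2/16 + 2/16 + 2/16 + 2/16 + 2/16 + 4/16 = 17/16 = 1.0625.
Kraft's inequality requires Σ ≤ 1; here Σ = 1.0625 > 1, so no such prefix code exists.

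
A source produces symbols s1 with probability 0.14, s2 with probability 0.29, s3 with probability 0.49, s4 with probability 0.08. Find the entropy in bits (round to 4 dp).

H = −Σ pᵢ log₂ pᵢ.
−0.14·log₂(0.14) = 0.3971
−0.29·log₂(0.29) = 0.5179
−0.49·log₂(0.49) = 0.5043
−0.08·log₂(0.08) = 0.2915
Sum ≈ 1.7108 → 1.7108 bits.

1.7108 bits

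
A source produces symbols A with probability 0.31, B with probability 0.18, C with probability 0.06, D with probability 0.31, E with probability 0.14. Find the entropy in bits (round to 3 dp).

H = −Σ pᵢ log₂ pᵢ.
−0.31·log₂(0.31) = 0.5238
−0.18·log₂(0.18) = 0.4453
−0.06·log₂(0.06) = 0.2435
−0.31·log₂(0.31) = 0.5238
−0.14·log₂(0.14) = 0.3971
Sum ≈ 2.1335 → 2.134 bits.

2.134 bits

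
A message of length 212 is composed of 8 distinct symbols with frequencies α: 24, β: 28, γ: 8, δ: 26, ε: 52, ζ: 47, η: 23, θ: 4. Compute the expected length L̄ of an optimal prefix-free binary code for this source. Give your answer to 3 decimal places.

Probabilities are the counts divided by 212.
Repeatedly combine the two least-probable nodes; the expected code length is the sum of the merged weights.
merge 1/53 + 2/53 → 3/53
merge 3/53 + 23/212 → 35/212
merge 6/53 + 13/106 → 25/106
merge 7/53 + 35/212 → 63/212
merge 47/212 + 25/106 → 97/212
merge 13/53 + 63/212 → 115/212
merge 97/212 + 115/212 → 1
L = 3/53 + 35/212 + 25/106 + 63/212 + 97/212 + 115/212 + 1 = 146/53 ≈ 2.755 bits/symbol.

2.755 bits/symbol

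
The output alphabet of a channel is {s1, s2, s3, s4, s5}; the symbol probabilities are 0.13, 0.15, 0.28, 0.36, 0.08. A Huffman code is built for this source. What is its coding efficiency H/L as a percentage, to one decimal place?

96.4%

Entropy H = −Σ p log₂ p ≈ 2.1295 bits.
Huffman merges: 2/25+13/100→21/100; 3/20+21/100→9/25; 7/25+9/25→16/25; 9/25+16/25→1. L = 221/100 ≈ 2.2100.
Efficiency = H/L = 2.1295/2.2100 = 96.4%.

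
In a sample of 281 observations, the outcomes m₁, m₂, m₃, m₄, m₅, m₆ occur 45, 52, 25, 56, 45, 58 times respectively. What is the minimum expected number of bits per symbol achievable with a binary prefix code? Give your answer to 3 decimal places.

Probabilities are the counts divided by 281.
Repeatedly combine the two least-probable nodes; the expected code length is the sum of the merged weights.
merge 25/281 + 45/281 → 70/281
merge 45/281 + 52/281 → 97/281
merge 56/281 + 58/281 → 114/281
merge 70/281 + 97/281 → 167/281
merge 114/281 + 167/281 → 1
L = 70/281 + 97/281 + 114/281 + 167/281 + 1 = 729/281 ≈ 2.594 bits/symbol.

2.594 bits/symbol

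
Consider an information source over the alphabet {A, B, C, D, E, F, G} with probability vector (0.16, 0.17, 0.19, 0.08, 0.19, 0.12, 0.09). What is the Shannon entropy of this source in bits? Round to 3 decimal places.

2.739 bits

H = −Σ pᵢ log₂ pᵢ.
−0.16·log₂(0.16) = 0.4230
−0.17·log₂(0.17) = 0.4346
−0.19·log₂(0.19) = 0.4552
−0.08·log₂(0.08) = 0.2915
−0.19·log₂(0.19) = 0.4552
−0.12·log₂(0.12) = 0.3671
−0.09·log₂(0.09) = 0.3127
Sum ≈ 2.7393 → 2.739 bits.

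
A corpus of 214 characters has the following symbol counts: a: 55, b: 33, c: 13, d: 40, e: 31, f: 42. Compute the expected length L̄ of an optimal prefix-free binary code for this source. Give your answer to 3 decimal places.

2.547 bits/symbol

Probabilities are the counts divided by 214.
Repeatedly combine the two least-probable nodes; the expected code length is the sum of the merged weights.
merge 13/214 + 31/214 → 22/107
merge 33/214 + 20/107 → 73/214
merge 21/107 + 22/107 → 43/107
merge 55/214 + 73/214 → 64/107
merge 43/107 + 64/107 → 1
L = 22/107 + 73/214 + 43/107 + 64/107 + 1 = 545/214 ≈ 2.547 bits/symbol.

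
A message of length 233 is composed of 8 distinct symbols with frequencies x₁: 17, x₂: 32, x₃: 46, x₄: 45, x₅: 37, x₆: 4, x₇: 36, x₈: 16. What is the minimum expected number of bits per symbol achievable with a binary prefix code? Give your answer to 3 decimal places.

Probabilities are the counts divided by 233.
Repeatedly combine the two least-probable nodes; the expected code length is the sum of the merged weights.
merge 4/233 + 16/233 → 20/233
merge 17/233 + 20/233 → 37/233
merge 32/233 + 36/233 → 68/233
merge 37/233 + 37/233 → 74/233
merge 45/233 + 46/233 → 91/233
merge 68/233 + 74/233 → 142/233
merge 91/233 + 142/233 → 1
L = 20/233 + 37/233 + 68/233 + 74/233 + 91/233 + 142/233 + 1 = 665/233 ≈ 2.854 bits/symbol.

2.854 bits/symbol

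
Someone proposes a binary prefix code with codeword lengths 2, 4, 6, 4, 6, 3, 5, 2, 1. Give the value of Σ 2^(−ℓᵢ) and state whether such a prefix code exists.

1.3125; no

With common denominator 2^6 = 64: Σ 2^(−ℓᵢ) = 16/64 + 4/64 + 1/64 + 4/64 + 1/64 + 8/64 + 2/64 + 16/64 + 32/64 = 84/64 = 1.3125.
Kraft's inequality requires Σ ≤ 1; here Σ = 1.3125 > 1, so no such prefix code exists.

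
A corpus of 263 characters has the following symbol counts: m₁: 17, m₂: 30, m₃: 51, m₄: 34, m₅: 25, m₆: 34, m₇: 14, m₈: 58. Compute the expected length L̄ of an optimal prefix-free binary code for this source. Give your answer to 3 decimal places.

2.897 bits/symbol

Probabilities are the counts divided by 263.
Repeatedly combine the two least-probable nodes; the expected code length is the sum of the merged weights.
merge 14/263 + 17/263 → 31/263
merge 25/263 + 30/263 → 55/263
merge 31/263 + 34/263 → 65/263
merge 34/263 + 51/263 → 85/263
merge 55/263 + 58/263 → 113/263
merge 65/263 + 85/263 → 150/263
merge 113/263 + 150/263 → 1
L = 31/263 + 55/263 + 65/263 + 85/263 + 113/263 + 150/263 + 1 = 762/263 ≈ 2.897 bits/symbol.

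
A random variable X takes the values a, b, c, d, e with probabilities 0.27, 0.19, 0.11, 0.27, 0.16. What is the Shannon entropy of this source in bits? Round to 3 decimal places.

H = −Σ pᵢ log₂ pᵢ.
−0.27·log₂(0.27) = 0.5100
−0.19·log₂(0.19) = 0.4552
−0.11·log₂(0.11) = 0.3503
−0.27·log₂(0.27) = 0.5100
−0.16·log₂(0.16) = 0.4230
Sum ≈ 2.2486 → 2.249 bits.

2.249 bits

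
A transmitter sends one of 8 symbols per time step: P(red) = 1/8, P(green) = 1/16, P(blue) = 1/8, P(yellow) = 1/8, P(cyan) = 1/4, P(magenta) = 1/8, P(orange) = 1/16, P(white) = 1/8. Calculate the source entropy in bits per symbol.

Each probability is a power of 1/2, so log₂(1/p) is an integer.
H = Σ p·log₂(1/p) = 1/8·3 + 1/16·4 + 1/8·3 + 1/8·3 + 1/4·2 + 1/8·3 + 1/16·4 + 1/8·3 = 2.875 bits.

2.875 bits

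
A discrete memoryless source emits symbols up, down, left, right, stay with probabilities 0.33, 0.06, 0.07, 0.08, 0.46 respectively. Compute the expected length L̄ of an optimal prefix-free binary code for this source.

Repeatedly combine the two least-probable nodes; the expected code length is the sum of the merged weights.
merge 3/50 + 7/100 → 13/100
merge 2/25 + 13/100 → 21/100
merge 21/100 + 33/100 → 27/50
merge 23/50 + 27/50 → 1
L = 13/100 + 21/100 + 27/50 + 1 = 47/25 = 1.88 bits/symbol.

1.88 bits/symbol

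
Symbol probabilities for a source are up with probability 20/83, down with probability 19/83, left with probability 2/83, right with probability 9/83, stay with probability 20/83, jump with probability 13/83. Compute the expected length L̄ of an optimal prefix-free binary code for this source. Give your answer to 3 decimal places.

Repeatedly combine the two least-probable nodes; the expected code length is the sum of the merged weights.
merge 2/83 + 9/83 → 11/83
merge 11/83 + 13/83 → 24/83
merge 19/83 + 20/83 → 39/83
merge 20/83 + 24/83 → 44/83
merge 39/83 + 44/83 → 1
L = 11/83 + 24/83 + 39/83 + 44/83 + 1 = 201/83 ≈ 2.422 bits/symbol.

2.422 bits/symbol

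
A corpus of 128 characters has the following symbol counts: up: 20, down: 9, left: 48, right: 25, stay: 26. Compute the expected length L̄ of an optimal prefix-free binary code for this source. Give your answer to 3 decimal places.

2.227 bits/symbol

Probabilities are the counts divided by 128.
Repeatedly combine the two least-probable nodes; the expected code length is the sum of the merged weights.
merge 9/128 + 5/32 → 29/128
merge 25/128 + 13/64 → 51/128
merge 29/128 + 3/8 → 77/128
merge 51/128 + 77/128 → 1
L = 29/128 + 51/128 + 77/128 + 1 = 285/128 ≈ 2.227 bits/symbol.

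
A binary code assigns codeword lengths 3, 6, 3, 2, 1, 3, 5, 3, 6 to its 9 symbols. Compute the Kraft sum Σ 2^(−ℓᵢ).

With common denominator 2^6 = 64: Σ 2^(−ℓᵢ) = 8/64 + 1/64 + 8/64 + 16/64 + 32/64 + 8/64 + 2/64 + 8/64 + 1/64 = 84/64 = 1.3125.

1.3125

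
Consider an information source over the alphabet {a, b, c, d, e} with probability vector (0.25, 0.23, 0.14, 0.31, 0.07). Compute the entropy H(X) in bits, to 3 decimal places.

H = −Σ pᵢ log₂ pᵢ.
−0.25·log₂(0.25) = 0.5000
−0.23·log₂(0.23) = 0.4877
−0.14·log₂(0.14) = 0.3971
−0.31·log₂(0.31) = 0.5238
−0.07·log₂(0.07) = 0.2686
Sum ≈ 2.1771 → 2.177 bits.

2.177 bits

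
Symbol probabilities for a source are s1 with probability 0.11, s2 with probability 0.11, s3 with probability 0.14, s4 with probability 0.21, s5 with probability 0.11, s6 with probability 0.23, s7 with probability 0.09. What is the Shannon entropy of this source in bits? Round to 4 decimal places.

H = −Σ pᵢ log₂ pᵢ.
−0.11·log₂(0.11) = 0.3503
−0.11·log₂(0.11) = 0.3503
−0.14·log₂(0.14) = 0.3971
−0.21·log₂(0.21) = 0.4728
−0.11·log₂(0.11) = 0.3503
−0.23·log₂(0.23) = 0.4877
−0.09·log₂(0.09) = 0.3127
Sum ≈ 2.7211 → 2.7211 bits.

2.7211 bits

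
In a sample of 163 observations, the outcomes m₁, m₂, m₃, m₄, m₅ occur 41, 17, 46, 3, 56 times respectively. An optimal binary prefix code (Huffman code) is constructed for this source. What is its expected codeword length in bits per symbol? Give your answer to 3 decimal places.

2.123 bits/symbol

Probabilities are the counts divided by 163.
Repeatedly combine the two least-probable nodes; the expected code length is the sum of the merged weights.
merge 3/163 + 17/163 → 20/163
merge 20/163 + 41/163 → 61/163
merge 46/163 + 56/163 → 102/163
merge 61/163 + 102/163 → 1
L = 20/163 + 61/163 + 102/163 + 1 = 346/163 ≈ 2.123 bits/symbol.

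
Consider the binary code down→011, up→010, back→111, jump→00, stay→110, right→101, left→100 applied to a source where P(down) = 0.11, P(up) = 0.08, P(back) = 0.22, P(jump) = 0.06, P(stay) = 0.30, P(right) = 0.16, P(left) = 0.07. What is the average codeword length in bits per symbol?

2.94 bits/symbol

L̄ = Σ pᵢ·ℓᵢ = 0.11·3 + 0.08·3 + 0.22·3 + 0.06·2 + 0.30·3 + 0.16·3 + 0.07·3 = 2.94 bits/symbol.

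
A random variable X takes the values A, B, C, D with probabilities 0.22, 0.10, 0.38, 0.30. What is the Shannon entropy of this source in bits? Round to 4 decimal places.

H = −Σ pᵢ log₂ pᵢ.
−0.22·log₂(0.22) = 0.4806
−0.10·log₂(0.10) = 0.3322
−0.38·log₂(0.38) = 0.5305
−0.30·log₂(0.30) = 0.5211
Sum ≈ 1.8643 → 1.8643 bits.

1.8643 bits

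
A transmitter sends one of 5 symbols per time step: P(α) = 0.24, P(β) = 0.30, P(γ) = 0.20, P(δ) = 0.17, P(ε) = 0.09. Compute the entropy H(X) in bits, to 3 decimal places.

H = −Σ pᵢ log₂ pᵢ.
−0.24·log₂(0.24) = 0.4941
−0.30·log₂(0.30) = 0.5211
−0.20·log₂(0.20) = 0.4644
−0.17·log₂(0.17) = 0.4346
−0.09·log₂(0.09) = 0.3127
Sum ≈ 2.2269 → 2.227 bits.

2.227 bits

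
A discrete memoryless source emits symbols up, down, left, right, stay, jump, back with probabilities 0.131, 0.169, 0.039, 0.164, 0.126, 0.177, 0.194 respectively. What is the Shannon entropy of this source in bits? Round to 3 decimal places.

2.706 bits

H = −Σ pᵢ log₂ pᵢ.
−0.131·log₂(0.131) = 0.3841
−0.169·log₂(0.169) = 0.4335
−0.039·log₂(0.039) = 0.1825
−0.164·log₂(0.164) = 0.4278
−0.126·log₂(0.126) = 0.3766
−0.177·log₂(0.177) = 0.4422
−0.194·log₂(0.194) = 0.4590
Sum ≈ 2.7056 → 2.706 bits.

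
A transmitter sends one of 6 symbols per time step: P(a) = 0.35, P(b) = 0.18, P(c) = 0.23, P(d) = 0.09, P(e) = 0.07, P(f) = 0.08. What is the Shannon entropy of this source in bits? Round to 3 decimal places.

2.336 bits

H = −Σ pᵢ log₂ pᵢ.
−0.35·log₂(0.35) = 0.5301
−0.18·log₂(0.18) = 0.4453
−0.23·log₂(0.23) = 0.4877
−0.09·log₂(0.09) = 0.3127
−0.07·log₂(0.07) = 0.2686
−0.08·log₂(0.08) = 0.2915
Sum ≈ 2.3358 → 2.336 bits.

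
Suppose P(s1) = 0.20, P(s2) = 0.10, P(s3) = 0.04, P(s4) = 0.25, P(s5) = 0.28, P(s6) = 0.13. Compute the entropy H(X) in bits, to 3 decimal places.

H = −Σ pᵢ log₂ pᵢ.
−0.20·log₂(0.20) = 0.4644
−0.10·log₂(0.10) = 0.3322
−0.04·log₂(0.04) = 0.1858
−0.25·log₂(0.25) = 0.5000
−0.28·log₂(0.28) = 0.5142
−0.13·log₂(0.13) = 0.3826
Sum ≈ 2.3792 → 2.379 bits.

2.379 bits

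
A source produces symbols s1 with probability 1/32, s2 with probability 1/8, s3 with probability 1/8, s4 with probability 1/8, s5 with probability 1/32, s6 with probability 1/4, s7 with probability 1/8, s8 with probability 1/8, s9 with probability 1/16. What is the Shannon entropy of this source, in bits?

Each probability is a power of 1/2, so log₂(1/p) is an integer.
H = Σ p·log₂(1/p) = 1/32·5 + 1/8·3 + 1/8·3 + 1/8·3 + 1/32·5 + 1/4·2 + 1/8·3 + 1/8·3 + 1/16·4 = 2.9375 bits.

2.9375 bits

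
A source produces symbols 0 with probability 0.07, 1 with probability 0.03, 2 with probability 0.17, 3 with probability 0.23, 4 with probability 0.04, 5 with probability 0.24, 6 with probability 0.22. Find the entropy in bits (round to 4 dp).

H = −Σ pᵢ log₂ pᵢ.
−0.07·log₂(0.07) = 0.2686
−0.03·log₂(0.03) = 0.1518
−0.17·log₂(0.17) = 0.4346
−0.23·log₂(0.23) = 0.4877
−0.04·log₂(0.04) = 0.1858
−0.24·log₂(0.24) = 0.4941
−0.22·log₂(0.22) = 0.4806
Sum ≈ 2.5030 → 2.5030 bits.

2.5030 bits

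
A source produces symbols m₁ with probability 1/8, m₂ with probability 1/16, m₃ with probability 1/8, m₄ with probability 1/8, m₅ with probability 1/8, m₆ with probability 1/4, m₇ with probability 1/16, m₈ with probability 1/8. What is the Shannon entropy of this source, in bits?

2.875 bits

Each probability is a power of 1/2, so log₂(1/p) is an integer.
H = Σ p·log₂(1/p) = 1/8·3 + 1/16·4 + 1/8·3 + 1/8·3 + 1/8·3 + 1/4·2 + 1/16·4 + 1/8·3 = 2.875 bits.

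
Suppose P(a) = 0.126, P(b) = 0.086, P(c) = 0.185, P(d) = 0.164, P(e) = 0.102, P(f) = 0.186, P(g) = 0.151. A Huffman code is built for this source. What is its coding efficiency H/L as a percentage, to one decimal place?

98.0%

Entropy H = −Σ p log₂ p ≈ 2.7582 bits.
Huffman merges: 43/500+51/500→47/250; 63/500+151/1000→277/1000; 41/250+37/200→349/1000; 93/500+47/250→187/500; 277/1000+349/1000→313/500; 187/500+313/500→1. L = 1407/500 ≈ 2.8140.
Efficiency = H/L = 2.7582/2.8140 = 98.0%.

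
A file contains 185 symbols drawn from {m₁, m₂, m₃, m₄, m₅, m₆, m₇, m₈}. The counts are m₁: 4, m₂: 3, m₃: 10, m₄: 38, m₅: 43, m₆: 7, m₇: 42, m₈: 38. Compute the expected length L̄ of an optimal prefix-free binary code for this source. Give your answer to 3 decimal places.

Probabilities are the counts divided by 185.
Repeatedly combine the two least-probable nodes; the expected code length is the sum of the merged weights.
merge 3/185 + 4/185 → 7/185
merge 7/185 + 7/185 → 14/185
merge 2/37 + 14/185 → 24/185
merge 24/185 + 38/185 → 62/185
merge 38/185 + 42/185 → 16/37
merge 43/185 + 62/185 → 21/37
merge 16/37 + 21/37 → 1
L = 7/185 + 14/185 + 24/185 + 62/185 + 16/37 + 21/37 + 1 = 477/185 ≈ 2.578 bits/symbol.

2.578 bits/symbol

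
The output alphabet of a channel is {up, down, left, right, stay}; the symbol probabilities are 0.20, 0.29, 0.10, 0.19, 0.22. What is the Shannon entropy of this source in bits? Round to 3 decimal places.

2.250 bits

H = −Σ pᵢ log₂ pᵢ.
−0.20·log₂(0.20) = 0.4644
−0.29·log₂(0.29) = 0.5179
−0.10·log₂(0.10) = 0.3322
−0.19·log₂(0.19) = 0.4552
−0.22·log₂(0.22) = 0.4806
Sum ≈ 2.2503 → 2.250 bits.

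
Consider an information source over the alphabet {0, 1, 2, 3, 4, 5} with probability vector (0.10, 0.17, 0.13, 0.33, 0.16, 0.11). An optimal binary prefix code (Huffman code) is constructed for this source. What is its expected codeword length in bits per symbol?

2.5 bits/symbol

Repeatedly combine the two least-probable nodes; the expected code length is the sum of the merged weights.
merge 1/10 + 11/100 → 21/100
merge 13/100 + 4/25 → 29/100
merge 17/100 + 21/100 → 19/50
merge 29/100 + 33/100 → 31/50
merge 19/50 + 31/50 → 1
L = 21/100 + 29/100 + 19/50 + 31/50 + 1 = 5/2 = 2.5 bits/symbol.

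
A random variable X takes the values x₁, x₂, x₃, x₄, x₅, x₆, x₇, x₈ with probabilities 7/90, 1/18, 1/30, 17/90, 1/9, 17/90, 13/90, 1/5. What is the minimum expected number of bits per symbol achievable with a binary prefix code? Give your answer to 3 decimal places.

Repeatedly combine the two least-probable nodes; the expected code length is the sum of the merged weights.
merge 1/30 + 1/18 → 4/45
merge 7/90 + 4/45 → 1/6
merge 1/9 + 13/90 → 23/90
merge 1/6 + 17/90 → 16/45
merge 17/90 + 1/5 → 7/18
merge 23/90 + 16/45 → 11/18
merge 7/18 + 11/18 → 1
L = 4/45 + 1/6 + 23/90 + 16/45 + 7/18 + 11/18 + 1 = 43/15 ≈ 2.867 bits/symbol.

2.867 bits/symbol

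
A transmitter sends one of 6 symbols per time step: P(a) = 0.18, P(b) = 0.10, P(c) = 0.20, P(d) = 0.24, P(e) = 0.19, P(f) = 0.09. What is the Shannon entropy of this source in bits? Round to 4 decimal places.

H = −Σ pᵢ log₂ pᵢ.
−0.18·log₂(0.18) = 0.4453
−0.10·log₂(0.10) = 0.3322
−0.20·log₂(0.20) = 0.4644
−0.24·log₂(0.24) = 0.4941
−0.19·log₂(0.19) = 0.4552
−0.09·log₂(0.09) = 0.3127
Sum ≈ 2.5039 → 2.5039 bits.

2.5039 bits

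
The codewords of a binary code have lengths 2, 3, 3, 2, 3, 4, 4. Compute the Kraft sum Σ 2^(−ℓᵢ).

With common denominator 2^4 = 16: Σ 2^(−ℓᵢ) = 4/16 + 2/16 + 2/16 + 4/16 + 2/16 + 1/16 + 1/16 = 16/16 = 1.

1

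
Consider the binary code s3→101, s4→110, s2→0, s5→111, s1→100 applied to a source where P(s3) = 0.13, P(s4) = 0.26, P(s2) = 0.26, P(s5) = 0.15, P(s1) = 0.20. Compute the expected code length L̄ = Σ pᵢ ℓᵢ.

L̄ = Σ pᵢ·ℓᵢ = 0.13·3 + 0.26·3 + 0.26·1 + 0.15·3 + 0.20·3 = 2.48 bits/symbol.

2.48 bits/symbol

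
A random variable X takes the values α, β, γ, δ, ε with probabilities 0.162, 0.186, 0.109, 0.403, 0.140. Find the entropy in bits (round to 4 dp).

H = −Σ pᵢ log₂ pᵢ.
−0.162·log₂(0.162) = 0.4254
−0.186·log₂(0.186) = 0.4514
−0.109·log₂(0.109) = 0.3485
−0.403·log₂(0.403) = 0.5284
−0.140·log₂(0.140) = 0.3971
Sum ≈ 2.1508 → 2.1508 bits.

2.1508 bits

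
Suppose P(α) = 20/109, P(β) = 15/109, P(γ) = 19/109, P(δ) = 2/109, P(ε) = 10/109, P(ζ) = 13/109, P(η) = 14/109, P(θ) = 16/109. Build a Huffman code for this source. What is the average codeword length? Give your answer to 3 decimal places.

2.927 bits/symbol

Repeatedly combine the two least-probable nodes; the expected code length is the sum of the merged weights.
merge 2/109 + 10/109 → 12/109
merge 12/109 + 13/109 → 25/109
merge 14/109 + 15/109 → 29/109
merge 16/109 + 19/109 → 35/109
merge 20/109 + 25/109 → 45/109
merge 29/109 + 35/109 → 64/109
merge 45/109 + 64/109 → 1
L = 12/109 + 25/109 + 29/109 + 35/109 + 45/109 + 64/109 + 1 = 319/109 ≈ 2.927 bits/symbol.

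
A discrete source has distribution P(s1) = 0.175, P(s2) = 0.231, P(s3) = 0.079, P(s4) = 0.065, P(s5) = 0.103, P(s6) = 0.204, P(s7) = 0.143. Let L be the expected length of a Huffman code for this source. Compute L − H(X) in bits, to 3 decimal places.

Entropy H = −Σ p log₂ p ≈ 2.6809 bits.
Huffman merges: 13/200+79/1000→18/125; 103/1000+143/1000→123/500; 18/125+7/40→319/1000; 51/250+231/1000→87/200; 123/500+319/1000→113/200; 87/200+113/200→1. L = 2709/1000 ≈ 2.7090.
L − H = 2.7090 − 2.6809 = 0.028 bits.

0.028 bits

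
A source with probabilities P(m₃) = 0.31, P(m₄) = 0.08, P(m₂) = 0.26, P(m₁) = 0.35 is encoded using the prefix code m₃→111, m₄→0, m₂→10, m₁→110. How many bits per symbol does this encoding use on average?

2.58 bits/symbol

L̄ = Σ pᵢ·ℓᵢ = 0.31·3 + 0.08·1 + 0.26·2 + 0.35·3 = 2.58 bits/symbol.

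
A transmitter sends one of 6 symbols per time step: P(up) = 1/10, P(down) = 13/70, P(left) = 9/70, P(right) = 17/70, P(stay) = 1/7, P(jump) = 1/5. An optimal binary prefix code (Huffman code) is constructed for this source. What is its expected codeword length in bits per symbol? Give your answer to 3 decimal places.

Repeatedly combine the two least-probable nodes; the expected code length is the sum of the merged weights.
merge 1/10 + 9/70 → 8/35
merge 1/7 + 13/70 → 23/70
merge 1/5 + 8/35 → 3/7
merge 17/70 + 23/70 → 4/7
merge 3/7 + 4/7 → 1
L = 8/35 + 23/70 + 3/7 + 4/7 + 1 = 179/70 ≈ 2.557 bits/symbol.

2.557 bits/symbol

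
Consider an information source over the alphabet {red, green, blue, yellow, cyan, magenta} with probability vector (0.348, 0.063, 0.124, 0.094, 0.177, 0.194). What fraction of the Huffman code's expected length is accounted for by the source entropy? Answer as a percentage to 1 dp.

Entropy H = −Σ p log₂ p ≈ 2.3765 bits.
Huffman merges: 63/1000+47/500→157/1000; 31/250+157/1000→281/1000; 177/1000+97/500→371/1000; 281/1000+87/250→629/1000; 371/1000+629/1000→1. L = 1219/500 ≈ 2.4380.
Efficiency = H/L = 2.3765/2.4380 = 97.5%.

97.5%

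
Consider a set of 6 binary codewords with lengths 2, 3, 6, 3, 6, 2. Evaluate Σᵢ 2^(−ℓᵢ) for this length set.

0.78125

With common denominator 2^6 = 64: Σ 2^(−ℓᵢ) = 16/64 + 8/64 + 1/64 + 8/64 + 1/64 + 16/64 = 50/64 = 0.78125.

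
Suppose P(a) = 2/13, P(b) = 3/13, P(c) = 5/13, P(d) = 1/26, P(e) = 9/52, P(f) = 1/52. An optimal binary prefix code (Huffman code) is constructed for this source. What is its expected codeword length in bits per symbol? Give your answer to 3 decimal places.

2.269 bits/symbol

Repeatedly combine the two least-probable nodes; the expected code length is the sum of the merged weights.
merge 1/52 + 1/26 → 3/52
merge 3/52 + 2/13 → 11/52
merge 9/52 + 11/52 → 5/13
merge 3/13 + 5/13 → 8/13
merge 5/13 + 8/13 → 1
L = 3/52 + 11/52 + 5/13 + 8/13 + 1 = 59/26 ≈ 2.269 bits/symbol.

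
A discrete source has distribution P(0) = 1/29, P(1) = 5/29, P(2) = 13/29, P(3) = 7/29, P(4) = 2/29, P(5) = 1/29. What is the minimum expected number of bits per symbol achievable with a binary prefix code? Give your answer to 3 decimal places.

2.069 bits/symbol

Repeatedly combine the two least-probable nodes; the expected code length is the sum of the merged weights.
merge 1/29 + 1/29 → 2/29
merge 2/29 + 2/29 → 4/29
merge 4/29 + 5/29 → 9/29
merge 7/29 + 9/29 → 16/29
merge 13/29 + 16/29 → 1
L = 2/29 + 4/29 + 9/29 + 16/29 + 1 = 60/29 ≈ 2.069 bits/symbol.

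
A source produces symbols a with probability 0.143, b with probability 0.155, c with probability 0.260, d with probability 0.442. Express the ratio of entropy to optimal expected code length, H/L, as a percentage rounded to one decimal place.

Entropy H = −Σ p log₂ p ≈ 1.8441 bits.
Huffman merges: 143/1000+31/200→149/500; 13/50+149/500→279/500; 221/500+279/500→1. L = 232/125 ≈ 1.8560.
Efficiency = H/L = 1.8441/1.8560 = 99.4%.

99.4%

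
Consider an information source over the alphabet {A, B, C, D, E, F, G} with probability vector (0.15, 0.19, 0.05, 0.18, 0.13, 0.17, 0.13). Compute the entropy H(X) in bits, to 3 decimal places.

2.727 bits

H = −Σ pᵢ log₂ pᵢ.
−0.15·log₂(0.15) = 0.4105
−0.19·log₂(0.19) = 0.4552
−0.05·log₂(0.05) = 0.2161
−0.18·log₂(0.18) = 0.4453
−0.13·log₂(0.13) = 0.3826
−0.17·log₂(0.17) = 0.4346
−0.13·log₂(0.13) = 0.3826
Sum ≈ 2.7271 → 2.727 bits.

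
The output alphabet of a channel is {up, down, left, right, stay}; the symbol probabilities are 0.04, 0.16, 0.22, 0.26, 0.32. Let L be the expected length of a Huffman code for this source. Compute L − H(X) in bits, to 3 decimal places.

0.079 bits

Entropy H = −Σ p log₂ p ≈ 2.1207 bits.
Huffman merges: 1/25+4/25→1/5; 1/5+11/50→21/50; 13/50+8/25→29/50; 21/50+29/50→1. L = 11/5 ≈ 2.2000.
L − H = 2.2000 − 2.1207 = 0.079 bits.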